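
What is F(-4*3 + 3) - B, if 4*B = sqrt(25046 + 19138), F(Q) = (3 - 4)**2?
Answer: 1 - sqrt(11046)/2 ≈ -51.550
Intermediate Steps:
F(Q) = 1 (F(Q) = (-1)**2 = 1)
B = sqrt(11046)/2 (B = sqrt(25046 + 19138)/4 = sqrt(44184)/4 = (2*sqrt(11046))/4 = sqrt(11046)/2 ≈ 52.550)
F(-4*3 + 3) - B = 1 - sqrt(11046)/2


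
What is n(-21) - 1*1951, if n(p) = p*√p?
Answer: -1951 - 21*I*√21 ≈ -1951.0 - 96.234*I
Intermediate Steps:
n(p) = p^(3/2)
n(-21) - 1*1951 = (-21)^(3/2) - 1*1951 = -21*I*√21 - 1951 = -1951 - 21*I*√21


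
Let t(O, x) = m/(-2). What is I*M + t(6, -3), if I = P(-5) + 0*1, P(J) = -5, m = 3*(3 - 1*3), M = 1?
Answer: -5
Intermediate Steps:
m = 0 (m = 3*(3 - 3) = 3*0 = 0)
t(O, x) = 0 (t(O, x) = 0/(-2) = 0*(-½) = 0)
I = -5 (I = -5 + 0*1 = -5 + 0 = -5)
I*M + t(6, -3) = -5*1 + 0 = -5 + 0 = -5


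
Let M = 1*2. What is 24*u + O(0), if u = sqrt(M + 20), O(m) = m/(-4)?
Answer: 24*sqrt(22) ≈ 112.57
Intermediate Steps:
O(m) = -m/4 (O(m) = m*(-1/4) = -m/4)
M = 2
u = sqrt(22) (u = sqrt(2 + 20) = sqrt(22) ≈ 4.6904)
24*u + O(0) = 24*sqrt(22) - 1/4*0 = 24*sqrt(22) + 0 = 24*sqrt(22)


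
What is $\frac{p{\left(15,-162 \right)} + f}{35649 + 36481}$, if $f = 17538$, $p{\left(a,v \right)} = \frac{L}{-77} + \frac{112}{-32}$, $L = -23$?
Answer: $\frac{2700359}{11108020} \approx 0.2431$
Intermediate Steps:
$p{\left(a,v \right)} = - \frac{493}{154}$ ($p{\left(a,v \right)} = - \frac{23}{-77} + \frac{112}{-32} = \left(-23\right) \left(- \frac{1}{77}\right) + 112 \left(- \frac{1}{32}\right) = \frac{23}{77} - \frac{7}{2} = - \frac{493}{154}$)
$\frac{p{\left(15,-162 \right)} + f}{35649 + 36481} = \frac{- \frac{493}{154} + 17538}{35649 + 36481} = \frac{2700359}{154 \cdot 72130} = \frac{2700359}{154} \cdot \frac{1}{72130} = \frac{2700359}{11108020}$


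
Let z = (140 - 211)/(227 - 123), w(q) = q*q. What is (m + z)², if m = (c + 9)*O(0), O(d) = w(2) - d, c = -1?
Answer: 10608049/10816 ≈ 980.77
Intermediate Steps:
w(q) = q²
O(d) = 4 - d (O(d) = 2² - d = 4 - d)
z = -71/104 ≈ -0.68269
m = 32 (m = (-1 + 9)*(4 - 1*0) = 8*(4 + 0) = 8*4 = 32)
(m + z)² = (32 - 71/104)² = (3257/104)² = 10608049/10816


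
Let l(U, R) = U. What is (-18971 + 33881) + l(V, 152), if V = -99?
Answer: 14811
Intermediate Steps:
(-18971 + 33881) + l(V, 152) = (-18971 + 33881) - 99 = 14910 - 99 = 14811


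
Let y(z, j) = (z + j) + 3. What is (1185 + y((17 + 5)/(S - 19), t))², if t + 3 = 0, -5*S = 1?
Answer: 3229080625/2304 ≈ 1.4015e+6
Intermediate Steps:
S = -⅕ (S = -⅕*1 = -⅕ ≈ -0.20000)
t = -3 (t = -3 + 0 = -3)
y(z, j) = 3 + j + z (y(z, j) = (j + z) + 3 = 3 + j + z)
(1185 + y((17 + 5)/(S - 19), t))² = (1185 + (3 - 3 + (17 + 5)/(-⅕ - 19)))² = (1185 + (3 - 3 + 22/(-96/5)))² = (1185 + (3 - 3 + 22*(-5/96)))² = (1185 + (3 - 3 - 55/48))² = (1185 - 55/48)² = (56825/48)² = 3229080625/2304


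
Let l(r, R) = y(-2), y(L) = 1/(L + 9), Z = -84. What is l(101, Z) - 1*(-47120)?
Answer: 329841/7 ≈ 47120.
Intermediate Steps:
y(L) = 1/(9 + L)
l(r, R) = 1/7 (l(r, R) = 1/(9 - 2) = 1/7)
l(101, Z) - 1*(-47120) = 1/7 - 1*(-47120) = 1/7 + 47120 = 329841/7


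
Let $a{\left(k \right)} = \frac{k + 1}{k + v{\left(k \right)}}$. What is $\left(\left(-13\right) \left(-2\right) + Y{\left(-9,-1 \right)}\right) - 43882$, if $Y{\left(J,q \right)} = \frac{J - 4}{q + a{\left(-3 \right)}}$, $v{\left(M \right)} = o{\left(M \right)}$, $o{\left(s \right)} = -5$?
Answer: $- \frac{131516}{3} \approx -43839.0$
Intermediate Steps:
$v{\left(M \right)} = -5$
$a{\left(k \right)} = \frac{1 + k}{-5 + k}$ ($a{\left(k \right)} = \frac{k + 1}{k - 5} = \frac{1 + k}{-5 + k}$)
$Y{\left(J,q \right)} = \frac{-4 + J}{\frac{1}{4} + q}$ ($Y{\left(J,q \right)} = \frac{J - 4}{q + \frac{1 - 3}{-5 - 3}} = \frac{-4 + J}{q + \frac{1}{-8} \left(-2\right)} = \frac{-4 + J}{q - - \frac{1}{4}} = \frac{-4 + J}{q + \frac{1}{4}} = \frac{-4 + J}{\frac{1}{4} + q}$)
$\left(\left(-13\right) \left(-2\right) + Y{\left(-9,-1 \right)}\right) - 43882 = \left(\left(-13\right) \left(-2\right) + \frac{4 \left(-4 - 9\right)}{1 + 4 \left(-1\right)}\right) - 43882 = \left(26 + 4 \frac{1}{1 - 4} \left(-13\right)\right) - 43882 = \left(26 + 4 \frac{1}{-3} \left(-13\right)\right) - 43882 = \left(26 + 4 \left(- \frac{1}{3}\right) \left(-13\right)\right) - 43882 = \left(26 + \frac{52}{3}\right) - 43882 = \frac{130}{3} - 43882 = - \frac{131516}{3}$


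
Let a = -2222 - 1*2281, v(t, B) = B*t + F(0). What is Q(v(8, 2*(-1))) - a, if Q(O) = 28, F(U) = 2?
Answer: 4531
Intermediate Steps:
v(t, B) = 2 + B*t (v(t, B) = B*t + 2 = 2 + B*t)
a = -4503 (a = -2222 - 2281 = -4503)
Q(v(8, 2*(-1))) - a = 28 - 1*(-4503) = 28 + 4503 = 4531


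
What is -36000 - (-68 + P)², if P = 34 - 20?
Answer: -38916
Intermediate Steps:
P = 14
-36000 - (-68 + P)² = -36000 - (-68 + 14)² = -36000 - 1*(-54)² = -36000 - 1*2916 = -36000 - 2916 = -38916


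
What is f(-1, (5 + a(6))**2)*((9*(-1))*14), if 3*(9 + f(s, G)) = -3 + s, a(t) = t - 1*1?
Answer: 1302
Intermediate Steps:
a(t) = -1 + t (a(t) = t - 1 = -1 + t)
f(s, G) = -10 + s/3 (f(s, G) = -9 + (-3 + s)/3 = -9 + (-1 + s/3) = -10 + s/3)
f(-1, (5 + a(6))**2)*((9*(-1))*14) = (-10 + (1/3)*(-1))*((9*(-1))*14) = (-10 - 1/3)*(-9*14) = -31/3*(-126) = 1302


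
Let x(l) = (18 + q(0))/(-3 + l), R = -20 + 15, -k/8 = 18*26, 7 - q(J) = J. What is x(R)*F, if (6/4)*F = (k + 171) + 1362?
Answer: 18425/4 ≈ 4606.3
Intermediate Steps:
q(J) = 7 - J
k = -3744 (k = -144*26 = -8*468 = -3744)
R = -5
F = -1474 (F = 2*((-3744 + 171) + 1362)/3 = 2*(-3573 + 1362)/3 = (⅔)*(-2211) = -1474)
x(l) = 25/(-3 + l) (x(l) = (18 + (7 - 1*0))/(-3 + l) = (18 + (7 + 0))/(-3 + l) = (18 + 7)/(-3 + l) = 25/(-3 + l))
x(R)*F = (25/(-3 - 5))*(-1474) = (25/(-8))*(-1474) = (25*(-⅛))*(-1474) = -25/8*(-1474) = 18425/4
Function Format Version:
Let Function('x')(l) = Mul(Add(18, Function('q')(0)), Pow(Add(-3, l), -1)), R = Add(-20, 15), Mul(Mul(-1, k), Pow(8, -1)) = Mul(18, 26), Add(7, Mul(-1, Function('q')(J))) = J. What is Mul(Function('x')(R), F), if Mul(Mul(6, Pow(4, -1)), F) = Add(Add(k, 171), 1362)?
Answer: Rational(18425, 4) ≈ 4606.3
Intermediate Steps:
Function('q')(J) = Add(7, Mul(-1, J))
k = -3744 (k = Mul(-8, Mul(18, 26)) = Mul(-8, 468) = -3744)
R = -5
F = -1474 (F = Mul(Rational(2, 3), Add(Add(-3744, 171), 1362)) = Mul(Rational(2, 3), Add(-3573, 1362)) = Mul(Rational(2, 3), -2211) = -1474)
Function('x')(l) = Mul(25, Pow(Add(-3, l), -1)) (Function('x')(l) = Mul(Add(18, Add(7, Mul(-1, 0))), Pow(Add(-3, l), -1)) = Mul(Add(18, Add(7, 0)), Pow(Add(-3, l), -1)) = Mul(Add(18, 7), Pow(Add(-3, l), -1)) = Mul(25, Pow(Add(-3, l), -1)))
Mul(Function('x')(R), F) = Mul(Mul(25, Pow(Add(-3, -5), -1)), -1474) = Mul(Mul(25, Pow(-8, -1)), -1474) = Mul(Mul(25, Rational(-1, 8)), -1474) = Mul(Rational(-25, 8), -1474) = Rational(18425, 4)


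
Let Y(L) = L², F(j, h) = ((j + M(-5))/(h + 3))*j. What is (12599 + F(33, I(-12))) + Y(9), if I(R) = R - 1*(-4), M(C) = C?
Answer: 62476/5 ≈ 12495.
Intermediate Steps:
I(R) = 4 + R (I(R) = R + 4 = 4 + R)
F(j, h) = j*(-5 + j)/(3 + h) (F(j, h) = ((j - 5)/(h + 3))*j = ((-5 + j)/(3 + h))*j = j*(-5 + j)/(3 + h))
(12599 + F(33, I(-12))) + Y(9) = (12599 + 33*(-5 + 33)/(3 + (4 - 12))) + 9² = (12599 + 33*28/(3 - 8)) + 81 = (12599 + 33*28/(-5)) + 81 = (12599 + 33*(-⅕)*28) + 81 = (12599 - 924/5) + 81 = 62071/5 + 81 = 62476/5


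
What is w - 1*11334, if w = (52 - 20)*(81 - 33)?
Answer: -9798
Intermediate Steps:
w = 1536 (w = 32*48 = 1536)
w - 1*11334 = 1536 - 1*11334 = 1536 - 11334 = -9798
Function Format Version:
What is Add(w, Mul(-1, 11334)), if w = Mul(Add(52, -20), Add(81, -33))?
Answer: -9798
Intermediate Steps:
w = 1536 (w = Mul(32, 48) = 1536)
Add(w, Mul(-1, 11334)) = Add(1536, Mul(-1, 11334)) = Add(1536, -11334) = -9798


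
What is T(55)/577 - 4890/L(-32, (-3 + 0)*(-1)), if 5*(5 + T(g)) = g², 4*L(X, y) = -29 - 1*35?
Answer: 1415565/4616 ≈ 306.67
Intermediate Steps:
L(X, y) = -16 (L(X, y) = (-29 - 1*35)/4 = (-29 - 35)/4 = (¼)*(-64) = -16)
T(g) = -5 + g²/5
T(55)/577 - 4890/L(-32, (-3 + 0)*(-1)) = (-5 + (⅕)*55²)/577 - 4890/(-16) = (-5 + (⅕)*3025)*(1/577) - 4890*(-1/16) = (-5 + 605)*(1/577) + 2445/8 = 600*(1/577) + 2445/8 = 600/577 + 2445/8 = 1415565/4616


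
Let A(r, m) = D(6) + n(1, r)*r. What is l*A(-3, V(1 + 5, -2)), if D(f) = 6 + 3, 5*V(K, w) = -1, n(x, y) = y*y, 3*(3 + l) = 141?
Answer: -792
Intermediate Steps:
l = 44 (l = -3 + (⅓)*141 = -3 + 47 = 44)
n(x, y) = y²
V(K, w) = -⅕ (V(K, w) = (⅕)*(-1) = -⅕)
D(f) = 9
A(r, m) = 9 + r³ (A(r, m) = 9 + r²*r = 9 + r³)
l*A(-3, V(1 + 5, -2)) = 44*(9 + (-3)³) = 44*(9 - 27) = 44*(-18) = -792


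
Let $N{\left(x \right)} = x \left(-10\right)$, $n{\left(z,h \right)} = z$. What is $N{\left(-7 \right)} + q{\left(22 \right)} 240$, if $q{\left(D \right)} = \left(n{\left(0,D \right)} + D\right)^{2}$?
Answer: $116230$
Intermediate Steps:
$q{\left(D \right)} = D^{2}$ ($q{\left(D \right)} = \left(0 + D\right)^{2} = D^{2}$)
$N{\left(x \right)} = - 10 x$
$N{\left(-7 \right)} + q{\left(22 \right)} 240 = \left(-10\right) \left(-7\right) + 22^{2} \cdot 240 = 70 + 484 \cdot 240 = 70 + 116160 = 116230$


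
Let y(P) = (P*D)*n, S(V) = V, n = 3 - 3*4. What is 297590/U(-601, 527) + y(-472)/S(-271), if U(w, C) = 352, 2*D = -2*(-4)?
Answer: 37332853/47696 ≈ 782.72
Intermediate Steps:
D = 4 (D = (-2*(-4))/2 = (½)*8 = 4)
n = -9 (n = 3 - 12 = -9)
y(P) = -36*P (y(P) = (P*4)*(-9) = (4*P)*(-9) = -36*P)
297590/U(-601, 527) + y(-472)/S(-271) = 297590/352 - 36*(-472)/(-271) = 297590*(1/352) + 16992*(-1/271) = 148795/176 - 16992/271 = 37332853/47696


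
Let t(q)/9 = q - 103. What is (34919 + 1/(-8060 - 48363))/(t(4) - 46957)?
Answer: -246279342/337465963 ≈ -0.72979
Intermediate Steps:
t(q) = -927 + 9*q (t(q) = 9*(q - 103) = 9*(-103 + q) = -927 + 9*q)
(34919 + 1/(-8060 - 48363))/(t(4) - 46957) = (34919 + 1/(-8060 - 48363))/((-927 + 9*4) - 46957) = (34919 + 1/(-56423))/((-927 + 36) - 46957) = (34919 - 1/56423)/(-891 - 46957) = (1970234736/56423)/(-47848) = (1970234736/56423)*(-1/47848) = -246279342/337465963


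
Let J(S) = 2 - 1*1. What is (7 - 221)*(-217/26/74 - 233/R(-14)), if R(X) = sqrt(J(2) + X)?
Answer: 23219/962 - 49862*I*sqrt(13)/13 ≈ 24.136 - 13829.0*I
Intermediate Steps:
J(S) = 1 (J(S) = 2 - 1 = 1)
R(X) = sqrt(1 + X)
(7 - 221)*(-217/26/74 - 233/R(-14)) = (7 - 221)*(-217/26/74 - 233/sqrt(1 - 14)) = -214*(-217*1/26*(1/74) - 233*(-I*sqrt(13)/13)) = -214*(-217/26*1/74 - 233*(-I*sqrt(13)/13)) = -214*(-217/1924 - (-233)*I*sqrt(13)/13) = -214*(-217/1924 + 233*I*sqrt(13)/13) = 23219/962 - 49862*I*sqrt(13)/13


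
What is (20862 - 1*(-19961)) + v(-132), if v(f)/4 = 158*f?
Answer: -42601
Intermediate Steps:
v(f) = 632*f (v(f) = 4*(158*f) = 632*f)
(20862 - 1*(-19961)) + v(-132) = (20862 - 1*(-19961)) + 632*(-132) = (20862 + 19961) - 83424 = 40823 - 83424 = -42601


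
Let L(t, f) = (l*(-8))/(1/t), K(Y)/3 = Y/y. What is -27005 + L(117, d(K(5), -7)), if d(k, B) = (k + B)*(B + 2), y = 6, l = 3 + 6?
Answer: -35429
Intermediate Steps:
l = 9
K(Y) = Y/2 (K(Y) = 3*(Y/6) = Y/2)
d(k, B) = (2 + B)*(B + k) (d(k, B) = (B + k)*(2 + B) = (2 + B)*(B + k))
L(t, f) = -72*t (L(t, f) = (9*(-8))/(1/t) = -72*t)
-27005 + L(117, d(K(5), -7)) = -27005 - 72*117 = -27005 - 8424 = -35429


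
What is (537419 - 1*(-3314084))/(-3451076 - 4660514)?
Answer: -3851503/8111590 ≈ -0.47481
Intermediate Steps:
(537419 - 1*(-3314084))/(-3451076 - 4660514) = (537419 + 3314084)/(-8111590) = 3851503*(-1/8111590) = -3851503/8111590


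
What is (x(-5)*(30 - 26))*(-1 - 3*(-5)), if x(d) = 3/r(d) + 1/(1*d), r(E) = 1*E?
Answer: -224/5 ≈ -44.800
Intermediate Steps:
r(E) = E
x(d) = 4/d (x(d) = 3/d + 1/(1*d) = 3/d + 1/d = 4/d)
(x(-5)*(30 - 26))*(-1 - 3*(-5)) = ((4/(-5))*(30 - 26))*(-1 - 3*(-5)) = ((4*(-⅕))*4)*(-1 + 15) = -⅘*4*14 = -16/5*14 = -224/5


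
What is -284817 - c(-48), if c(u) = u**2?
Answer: -287121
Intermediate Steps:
-284817 - c(-48) = -284817 - 1*(-48)**2 = -284817 - 1*2304 = -284817 - 2304 = -287121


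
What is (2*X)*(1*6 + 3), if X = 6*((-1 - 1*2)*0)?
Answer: 0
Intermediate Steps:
X = 0 (X = 6*((-1 - 2)*0) = 6*(-3*0) = 6*0 = 0)
(2*X)*(1*6 + 3) = (2*0)*(1*6 + 3) = 0*(6 + 3) = 0*9 = 0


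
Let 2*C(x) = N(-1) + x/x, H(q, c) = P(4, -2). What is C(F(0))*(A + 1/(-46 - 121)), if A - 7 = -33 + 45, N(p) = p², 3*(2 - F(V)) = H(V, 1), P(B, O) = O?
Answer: 3172/167 ≈ 18.994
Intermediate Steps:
H(q, c) = -2
F(V) = 8/3 (F(V) = 2 - ⅓*(-2) = 2 + ⅔ = 8/3)
A = 19 (A = 7 + (-33 + 45) = 7 + 12 = 19)
C(x) = 1 (C(x) = ((-1)² + x/x)/2 = (1 + 1)/2 = (½)*2 = 1)
C(F(0))*(A + 1/(-46 - 121)) = 1*(19 + 1/(-46 - 121)) = 1*(19 + 1/(-167)) = 1*(19 - 1/167) = 1*(3172/167) = 3172/167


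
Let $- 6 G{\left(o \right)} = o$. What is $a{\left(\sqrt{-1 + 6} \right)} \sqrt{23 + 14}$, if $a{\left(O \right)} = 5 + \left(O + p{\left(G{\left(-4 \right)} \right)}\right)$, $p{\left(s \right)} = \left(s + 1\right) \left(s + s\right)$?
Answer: $\sqrt{185} + \frac{65 \sqrt{37}}{9} \approx 57.533$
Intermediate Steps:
$G{\left(o \right)} = - \frac{o}{6}$
$p{\left(s \right)} = 2 s \left(1 + s\right)$ ($p{\left(s \right)} = \left(1 + s\right) 2 s = 2 s \left(1 + s\right)$)
$a{\left(O \right)} = \frac{65}{9} + O$ ($a{\left(O \right)} = 5 + \left(O + 2 \left(\left(- \frac{1}{6}\right) \left(-4\right)\right) \left(1 - - \frac{2}{3}\right)\right) = 5 + \left(O + 2 \cdot \frac{2}{3} \left(1 + \frac{2}{3}\right)\right) = 5 + \left(O + 2 \cdot \frac{2}{3} \cdot \frac{5}{3}\right) = 5 + \left(O + \frac{20}{9}\right) = 5 + \left(\frac{20}{9} + O\right) = \frac{65}{9} + O$)
$a{\left(\sqrt{-1 + 6} \right)} \sqrt{23 + 14} = \left(\frac{65}{9} + \sqrt{-1 + 6}\right) \sqrt{23 + 14} = \left(\frac{65}{9} + \sqrt{5}\right) \sqrt{37} = \sqrt{37} \left(\frac{65}{9} + \sqrt{5}\right)$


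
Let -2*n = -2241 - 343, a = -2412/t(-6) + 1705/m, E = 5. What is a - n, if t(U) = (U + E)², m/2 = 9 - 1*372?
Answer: -244619/66 ≈ -3706.3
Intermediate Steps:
m = -726 (m = 2*(9 - 1*372) = 2*(9 - 372) = 2*(-363) = -726)
t(U) = (5 + U)² (t(U) = (U + 5)² = (5 + U)²)
a = -159347/66 (a = -2412/(5 - 6)² + 1705/(-726) = -2412/((-1)²) + 1705*(-1/726) = -2412/1 - 155/66 = -2412*1 - 155/66 = -2412 - 155/66 = -159347/66 ≈ -2414.3)
n = 1292 (n = -(-2241 - 343)/2 = -½*(-2584) = 1292)
a - n = -159347/66 - 1*1292 = -159347/66 - 1292 = -244619/66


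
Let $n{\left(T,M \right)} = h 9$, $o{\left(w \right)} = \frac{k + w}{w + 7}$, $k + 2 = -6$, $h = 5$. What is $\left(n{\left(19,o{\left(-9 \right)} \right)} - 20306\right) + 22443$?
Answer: $2182$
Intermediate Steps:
$k = -8$ ($k = -2 - 6 = -8$)
$o{\left(w \right)} = \frac{-8 + w}{7 + w}$ ($o{\left(w \right)} = \frac{-8 + w}{w + 7} = \frac{-8 + w}{7 + w}$)
$n{\left(T,M \right)} = 45$ ($n{\left(T,M \right)} = 5 \cdot 9 = 45$)
$\left(n{\left(19,o{\left(-9 \right)} \right)} - 20306\right) + 22443 = \left(45 - 20306\right) + 22443 = -20261 + 22443 = 2182$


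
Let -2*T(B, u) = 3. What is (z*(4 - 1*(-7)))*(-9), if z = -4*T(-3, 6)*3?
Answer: -1782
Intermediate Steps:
T(B, u) = -3/2 (T(B, u) = -1/2*3 = -3/2)
z = 18 (z = -4*(-3/2)*3 = 6*3 = 18)
(z*(4 - 1*(-7)))*(-9) = (18*(4 - 1*(-7)))*(-9) = (18*(4 + 7))*(-9) = (18*11)*(-9) = 198*(-9) = -1782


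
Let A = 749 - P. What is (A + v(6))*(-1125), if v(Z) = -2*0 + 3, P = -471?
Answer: -1375875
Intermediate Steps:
v(Z) = 3 (v(Z) = 0 + 3 = 3)
A = 1220 (A = 749 - 1*(-471) = 749 + 471 = 1220)
(A + v(6))*(-1125) = (1220 + 3)*(-1125) = 1223*(-1125) = -1375875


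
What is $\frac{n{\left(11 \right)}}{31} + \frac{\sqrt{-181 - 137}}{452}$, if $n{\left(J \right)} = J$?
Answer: $\frac{11}{31} + \frac{i \sqrt{318}}{452} \approx 0.35484 + 0.039453 i$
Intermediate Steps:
$\frac{n{\left(11 \right)}}{31} + \frac{\sqrt{-181 - 137}}{452} = \frac{11}{31} + \frac{\sqrt{-181 - 137}}{452} = 11 \cdot \frac{1}{31} + \sqrt{-318} \cdot \frac{1}{452} = \frac{11}{31} + i \sqrt{318} \cdot \frac{1}{452} = \frac{11}{31} + \frac{i \sqrt{318}}{452}$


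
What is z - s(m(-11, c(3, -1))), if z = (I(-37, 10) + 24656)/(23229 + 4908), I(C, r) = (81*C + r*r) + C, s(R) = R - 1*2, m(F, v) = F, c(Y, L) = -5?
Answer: 387503/28137 ≈ 13.772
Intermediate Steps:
s(R) = -2 + R (s(R) = R - 2 = -2 + R)
I(C, r) = r² + 82*C (I(C, r) = (81*C + r²) + C = (r² + 81*C) + C = r² + 82*C)
z = 21722/28137 (z = ((10² + 82*(-37)) + 24656)/(23229 + 4908) = ((100 - 3034) + 24656)/28137 = (-2934 + 24656)*(1/28137) = 21722*(1/28137) = 21722/28137 ≈ 0.77201)
z - s(m(-11, c(3, -1))) = 21722/28137 - (-2 - 11) = 21722/28137 - 1*(-13) = 21722/28137 + 13 = 387503/28137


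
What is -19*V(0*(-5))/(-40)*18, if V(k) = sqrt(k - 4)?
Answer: 171*I/10 ≈ 17.1*I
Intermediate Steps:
V(k) = sqrt(-4 + k)
-19*V(0*(-5))/(-40)*18 = -19*sqrt(-4 + 0*(-5))/(-40)*18 = -19*sqrt(-4 + 0)*(-1)/40*18 = -19*sqrt(-4)*(-1)/40*18 = -19*2*I*(-1)/40*18 = -(-19)*I/20*18 = (19*I/20)*18 = 171*I/10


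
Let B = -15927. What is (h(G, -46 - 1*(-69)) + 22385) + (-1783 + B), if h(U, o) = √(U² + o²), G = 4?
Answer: 4675 + √545 ≈ 4698.3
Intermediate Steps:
(h(G, -46 - 1*(-69)) + 22385) + (-1783 + B) = (√(4² + (-46 - 1*(-69))²) + 22385) + (-1783 - 15927) = (√(16 + (-46 + 69)²) + 22385) - 17710 = (√(16 + 23²) + 22385) - 17710 = (√(16 + 529) + 22385) - 17710 = (√545 + 22385) - 17710 = (22385 + √545) - 17710 = 4675 + √545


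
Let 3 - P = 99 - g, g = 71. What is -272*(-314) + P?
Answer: 85383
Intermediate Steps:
P = -25 (P = 3 - (99 - 1*71) = 3 - (99 - 71) = 3 - 1*28 = 3 - 28 = -25)
-272*(-314) + P = -272*(-314) - 25 = 85408 - 25 = 85383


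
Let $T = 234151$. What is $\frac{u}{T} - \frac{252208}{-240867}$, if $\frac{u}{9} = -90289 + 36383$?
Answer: $- \frac{5254803010}{5127204447} \approx -1.0249$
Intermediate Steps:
$u = -485154$ ($u = 9 \left(-90289 + 36383\right) = 9 \left(-53906\right) = -485154$)
$\frac{u}{T} - \frac{252208}{-240867} = - \frac{485154}{234151} - \frac{252208}{-240867} = \left(-485154\right) \frac{1}{234151} - - \frac{22928}{21897} = - \frac{485154}{234151} + \frac{22928}{21897} = - \frac{5254803010}{5127204447}$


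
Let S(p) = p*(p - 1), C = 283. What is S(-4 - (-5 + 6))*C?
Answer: 8490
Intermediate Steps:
S(p) = p*(-1 + p)
S(-4 - (-5 + 6))*C = ((-4 - (-5 + 6))*(-1 + (-4 - (-5 + 6))))*283 = ((-4 - 1*1)*(-1 + (-4 - 1*1)))*283 = ((-4 - 1)*(-1 + (-4 - 1)))*283 = -5*(-1 - 5)*283 = -5*(-6)*283 = 30*283 = 8490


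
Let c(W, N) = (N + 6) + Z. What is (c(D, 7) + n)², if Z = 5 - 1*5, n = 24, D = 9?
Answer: 1369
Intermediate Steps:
Z = 0 (Z = 5 - 5 = 0)
c(W, N) = 6 + N (c(W, N) = (N + 6) + 0 = (6 + N) + 0 = 6 + N)
(c(D, 7) + n)² = ((6 + 7) + 24)² = (13 + 24)² = 37² = 1369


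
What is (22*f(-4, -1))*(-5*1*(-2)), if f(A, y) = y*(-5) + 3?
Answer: 1760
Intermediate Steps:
f(A, y) = 3 - 5*y (f(A, y) = -5*y + 3 = 3 - 5*y)
(22*f(-4, -1))*(-5*1*(-2)) = (22*(3 - 5*(-1)))*(-5*1*(-2)) = (22*(3 + 5))*(-5*(-2)) = (22*8)*10 = 176*10 = 1760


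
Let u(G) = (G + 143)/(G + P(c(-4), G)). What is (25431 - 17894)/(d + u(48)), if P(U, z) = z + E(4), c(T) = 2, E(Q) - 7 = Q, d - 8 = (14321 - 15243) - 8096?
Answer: -806459/963879 ≈ -0.83668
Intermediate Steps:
d = -9010 (d = 8 + ((14321 - 15243) - 8096) = 8 + (-922 - 8096) = 8 - 9018 = -9010)
E(Q) = 7 + Q
P(U, z) = 11 + z (P(U, z) = z + (7 + 4) = z + 11 = 11 + z)
u(G) = (143 + G)/(11 + 2*G) (u(G) = (G + 143)/(G + (11 + G)) = (143 + G)/(11 + 2*G))
(25431 - 17894)/(d + u(48)) = (25431 - 17894)/(-9010 + (143 + 48)/(11 + 2*48)) = 7537/(-9010 + 191/(11 + 96)) = 7537/(-9010 + 191/107) = 7537/(-963879/107) = 7537*(-107/963879) = -806459/963879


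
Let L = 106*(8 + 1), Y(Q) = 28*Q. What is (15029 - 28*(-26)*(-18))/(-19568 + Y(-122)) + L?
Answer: 21924811/22984 ≈ 953.92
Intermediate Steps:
L = 954 (L = 106*9 = 954)
(15029 - 28*(-26)*(-18))/(-19568 + Y(-122)) + L = (15029 - 28*(-26)*(-18))/(-19568 + 28*(-122)) + 954 = (15029 + 728*(-18))/(-19568 - 3416) + 954 = (15029 - 13104)/(-22984) + 954 = 1925*(-1/22984) + 954 = -1925/22984 + 954 = 21924811/22984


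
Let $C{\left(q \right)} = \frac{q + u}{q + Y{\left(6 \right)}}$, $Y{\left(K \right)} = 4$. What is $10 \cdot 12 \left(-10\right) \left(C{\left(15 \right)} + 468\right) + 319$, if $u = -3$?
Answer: $- \frac{10678739}{19} \approx -5.6204 \cdot 10^{5}$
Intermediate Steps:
$C{\left(q \right)} = \frac{-3 + q}{4 + q}$ ($C{\left(q \right)} = \frac{q - 3}{q + 4} = \frac{-3 + q}{4 + q}$)
$10 \cdot 12 \left(-10\right) \left(C{\left(15 \right)} + 468\right) + 319 = 10 \cdot 12 \left(-10\right) \left(\frac{-3 + 15}{4 + 15} + 468\right) + 319 = 120 \left(-10\right) \left(\frac{1}{19} \cdot 12 + 468\right) + 319 = - 1200 \left(\frac{1}{19} \cdot 12 + 468\right) + 319 = - 1200 \left(\frac{12}{19} + 468\right) + 319 = \left(-1200\right) \frac{8904}{19} + 319 = - \frac{10684800}{19} + 319 = - \frac{10678739}{19}$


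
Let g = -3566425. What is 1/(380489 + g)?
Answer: -1/3185936 ≈ -3.1388e-7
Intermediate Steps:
1/(380489 + g) = 1/(380489 - 3566425) = 1/(-3185936) = -1/3185936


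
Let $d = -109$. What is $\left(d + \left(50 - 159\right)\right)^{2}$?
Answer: $47524$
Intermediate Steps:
$\left(d + \left(50 - 159\right)\right)^{2} = \left(-109 + \left(50 - 159\right)\right)^{2} = \left(-109 - 109\right)^{2} = \left(-218\right)^{2} = 47524$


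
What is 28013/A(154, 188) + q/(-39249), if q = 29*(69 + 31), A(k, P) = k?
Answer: 157005091/863478 ≈ 181.83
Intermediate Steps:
q = 2900 (q = 29*100 = 2900)
28013/A(154, 188) + q/(-39249) = 28013/154 + 2900/(-39249) = 28013*(1/154) + 2900*(-1/39249) = 28013/154 - 2900/39249 = 157005091/863478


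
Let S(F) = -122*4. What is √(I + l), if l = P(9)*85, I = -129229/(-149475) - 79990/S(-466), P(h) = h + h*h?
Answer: √103952143548585219/3647190 ≈ 88.401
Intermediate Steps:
S(F) = -488
P(h) = h + h²
I = 6009784501/36471900 (I = -129229/(-149475) - 79990/(-488) = -129229*(-1/149475) - 79990*(-1/488) = 129229/149475 + 39995/244 = 6009784501/36471900 ≈ 164.78)
l = 7650 (l = (9*(1 + 9))*85 = (9*10)*85 = 90*85 = 7650)
√(I + l) = √(6009784501/36471900 + 7650) = √(285019819501/36471900) = √103952143548585219/3647190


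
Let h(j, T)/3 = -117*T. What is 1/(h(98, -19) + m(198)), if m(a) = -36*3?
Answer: 1/6561 ≈ 0.00015242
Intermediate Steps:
m(a) = -108
h(j, T) = -351*T (h(j, T) = 3*(-117*T) = -351*T)
1/(h(98, -19) + m(198)) = 1/(-351*(-19) - 108) = 1/(6669 - 108) = 1/6561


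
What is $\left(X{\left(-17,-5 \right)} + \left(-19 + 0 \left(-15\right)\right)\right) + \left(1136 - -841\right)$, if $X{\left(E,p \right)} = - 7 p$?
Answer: $1993$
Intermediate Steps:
$\left(X{\left(-17,-5 \right)} + \left(-19 + 0 \left(-15\right)\right)\right) + \left(1136 - -841\right) = \left(\left(-7\right) \left(-5\right) + \left(-19 + 0 \left(-15\right)\right)\right) + \left(1136 - -841\right) = \left(35 + \left(-19 + 0\right)\right) + \left(1136 + 841\right) = \left(35 - 19\right) + 1977 = 16 + 1977 = 1993$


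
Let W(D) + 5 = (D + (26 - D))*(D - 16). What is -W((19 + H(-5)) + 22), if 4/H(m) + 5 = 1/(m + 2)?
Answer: -1251/2 ≈ -625.50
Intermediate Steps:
H(m) = 4/(-5 + 1/(2 + m)) (H(m) = 4/(-5 + 1/(m + 2)) = 4/(-5 + 1/(2 + m)))
W(D) = -421 + 26*D (W(D) = -5 + (D + (26 - D))*(D - 16) = -5 + 26*(-16 + D) = -5 + (-416 + 26*D) = -421 + 26*D)
-W((19 + H(-5)) + 22) = -(-421 + 26*((19 + 4*(-2 - 1*(-5))/(9 + 5*(-5))) + 22)) = -(-421 + 26*((19 + 4*(-2 + 5)/(9 - 25)) + 22)) = -(-421 + 26*((19 + 4*3/(-16)) + 22)) = -(-421 + 26*((19 + 4*(-1/16)*3) + 22)) = -(-421 + 26*((19 - ¾) + 22)) = -(-421 + 26*(73/4 + 22)) = -(-421 + 26*(161/4)) = -(-421 + 2093/2) = -1*1251/2 = -1251/2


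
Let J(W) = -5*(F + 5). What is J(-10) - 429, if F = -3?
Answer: -439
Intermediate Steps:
J(W) = -10 (J(W) = -5*(-3 + 5) = -5*2 = -10)
J(-10) - 429 = -10 - 429 = -439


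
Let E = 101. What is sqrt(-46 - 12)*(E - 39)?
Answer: 62*I*sqrt(58) ≈ 472.18*I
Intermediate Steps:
sqrt(-46 - 12)*(E - 39) = sqrt(-46 - 12)*(101 - 39) = sqrt(-58)*62 = (I*sqrt(58))*62 = 62*I*sqrt(58)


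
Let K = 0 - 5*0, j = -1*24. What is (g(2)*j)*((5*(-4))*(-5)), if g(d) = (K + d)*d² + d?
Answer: -24000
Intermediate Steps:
j = -24
K = 0 (K = 0 + 0 = 0)
g(d) = d + d³ (g(d) = (0 + d)*d² + d = d*d² + d = d³ + d = d + d³)
(g(2)*j)*((5*(-4))*(-5)) = ((2 + 2³)*(-24))*((5*(-4))*(-5)) = ((2 + 8)*(-24))*(-20*(-5)) = (10*(-24))*100 = -240*100 = -24000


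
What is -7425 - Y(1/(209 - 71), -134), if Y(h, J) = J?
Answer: -7291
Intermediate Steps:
-7425 - Y(1/(209 - 71), -134) = -7425 - 1*(-134) = -7425 + 134 = -7291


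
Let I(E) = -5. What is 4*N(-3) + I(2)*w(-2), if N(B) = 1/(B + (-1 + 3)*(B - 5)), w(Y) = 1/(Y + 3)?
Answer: -99/19 ≈ -5.2105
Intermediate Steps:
w(Y) = 1/(3 + Y)
N(B) = 1/(-10 + 3*B) (N(B) = 1/(B + 2*(-5 + B)) = 1/(B + (-10 + 2*B)) = 1/(-10 + 3*B))
4*N(-3) + I(2)*w(-2) = 4/(-10 + 3*(-3)) - 5/(3 - 2) = 4/(-10 - 9) - 5/1 = 4/(-19) - 5*1 = 4*(-1/19) - 5 = -4/19 - 5 = -99/19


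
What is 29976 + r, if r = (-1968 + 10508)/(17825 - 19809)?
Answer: 14865961/496 ≈ 29972.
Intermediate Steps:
r = -2135/496 (r = 8540/(-1984) = 8540*(-1/1984) = -2135/496 ≈ -4.3044)
29976 + r = 29976 - 2135/496 = 14865961/496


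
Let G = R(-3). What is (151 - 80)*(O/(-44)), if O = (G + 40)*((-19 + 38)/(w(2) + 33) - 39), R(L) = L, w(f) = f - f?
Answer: 832759/363 ≈ 2294.1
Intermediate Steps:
w(f) = 0
G = -3
O = -46916/33 (O = (-3 + 40)*((-19 + 38)/(0 + 33) - 39) = 37*(19/33 - 39) = 37*(-1268/33) = -46916/33 ≈ -1421.7)
(151 - 80)*(O/(-44)) = (151 - 80)*(-46916/33/(-44)) = 71*(-46916/33*(-1/44)) = 71*(11729/363) = 832759/363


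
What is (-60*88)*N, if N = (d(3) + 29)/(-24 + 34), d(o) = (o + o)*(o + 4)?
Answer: -37488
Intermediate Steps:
d(o) = 2*o*(4 + o) (d(o) = (2*o)*(4 + o) = 2*o*(4 + o))
N = 71/10 (N = (2*3*(4 + 3) + 29)/(-24 + 34) = (2*3*7 + 29)/10 = (42 + 29)*(⅒) = 71*(⅒) = 71/10 ≈ 7.1000)
(-60*88)*N = -60*88*(71/10) = -5280*71/10 = -37488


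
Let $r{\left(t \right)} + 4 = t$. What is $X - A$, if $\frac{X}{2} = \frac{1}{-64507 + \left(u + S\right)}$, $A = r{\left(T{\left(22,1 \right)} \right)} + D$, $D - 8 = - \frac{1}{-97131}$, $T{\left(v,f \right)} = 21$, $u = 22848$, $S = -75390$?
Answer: $- \frac{284227471786}{11369086419} \approx -25.0$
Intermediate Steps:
$r{\left(t \right)} = -4 + t$
$D = \frac{777049}{97131}$ ($D = 8 - \frac{1}{-97131} = 8 - - \frac{1}{97131} = 8 + \frac{1}{97131} = \frac{777049}{97131} \approx 8.0$)
$A = \frac{2428276}{97131}$ ($A = \left(-4 + 21\right) + \frac{777049}{97131} = 17 + \frac{777049}{97131} = \frac{2428276}{97131} \approx 25.0$)
$X = - \frac{2}{117049}$ ($X = \frac{2}{-64507 + \left(22848 - 75390\right)} = \frac{2}{-64507 - 52542} = \frac{2}{-117049} = 2 \left(- \frac{1}{117049}\right) = - \frac{2}{117049} \approx -1.7087 \cdot 10^{-5}$)
$X - A = - \frac{2}{117049} - \frac{2428276}{97131} = - \frac{284227471786}{11369086419}$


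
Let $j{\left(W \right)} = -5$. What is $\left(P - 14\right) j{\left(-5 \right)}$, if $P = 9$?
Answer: $25$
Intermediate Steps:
$\left(P - 14\right) j{\left(-5 \right)} = \left(9 - 14\right) \left(-5\right) = \left(-5\right) \left(-5\right) = 25$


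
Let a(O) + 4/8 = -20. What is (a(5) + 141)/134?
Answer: 241/268 ≈ 0.89925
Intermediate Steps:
a(O) = -41/2 (a(O) = -½ - 20 = -41/2)
(a(5) + 141)/134 = (-41/2 + 141)/134 = (1/134)*(241/2) = 241/268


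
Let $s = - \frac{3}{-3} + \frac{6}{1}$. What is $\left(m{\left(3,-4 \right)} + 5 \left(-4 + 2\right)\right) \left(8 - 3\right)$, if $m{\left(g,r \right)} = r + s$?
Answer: $-35$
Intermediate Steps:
$s = 7$ ($s = \left(-3\right) \left(- \frac{1}{3}\right) + 6 \cdot 1 = 1 + 6 = 7$)
$m{\left(g,r \right)} = 7 + r$ ($m{\left(g,r \right)} = r + 7 = 7 + r$)
$\left(m{\left(3,-4 \right)} + 5 \left(-4 + 2\right)\right) \left(8 - 3\right) = \left(\left(7 - 4\right) + 5 \left(-4 + 2\right)\right) \left(8 - 3\right) = \left(3 + 5 \left(-2\right)\right) \left(8 - 3\right) = \left(3 - 10\right) 5 = \left(-7\right) 5 = -35$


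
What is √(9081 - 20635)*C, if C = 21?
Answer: 21*I*√11554 ≈ 2257.3*I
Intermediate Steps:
√(9081 - 20635)*C = √(9081 - 20635)*21 = √(-11554)*21 = (I*√11554)*21 = 21*I*√11554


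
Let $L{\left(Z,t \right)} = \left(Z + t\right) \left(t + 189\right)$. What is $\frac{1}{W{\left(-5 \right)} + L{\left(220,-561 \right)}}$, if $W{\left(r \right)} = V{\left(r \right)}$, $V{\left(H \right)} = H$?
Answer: $\frac{1}{126847} \approx 7.8835 \cdot 10^{-6}$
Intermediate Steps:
$W{\left(r \right)} = r$
$L{\left(Z,t \right)} = \left(189 + t\right) \left(Z + t\right)$ ($L{\left(Z,t \right)} = \left(Z + t\right) \left(189 + t\right) = \left(189 + t\right) \left(Z + t\right)$)
$\frac{1}{W{\left(-5 \right)} + L{\left(220,-561 \right)}} = \frac{1}{-5 + \left(\left(-561\right)^{2} + 189 \cdot 220 + 189 \left(-561\right) + 220 \left(-561\right)\right)} = \frac{1}{-5 + \left(314721 + 41580 - 106029 - 123420\right)} = \frac{1}{-5 + 126852} = \frac{1}{126847}$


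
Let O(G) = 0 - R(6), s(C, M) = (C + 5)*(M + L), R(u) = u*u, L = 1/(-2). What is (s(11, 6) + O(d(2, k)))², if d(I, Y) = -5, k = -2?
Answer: 2704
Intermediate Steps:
L = -½ ≈ -0.50000
R(u) = u²
s(C, M) = (5 + C)*(-½ + M) (s(C, M) = (C + 5)*(M - ½) = (5 + C)*(-½ + M))
O(G) = -36 (O(G) = 0 - 1*6² = 0 - 1*36 = 0 - 36 = -36)
(s(11, 6) + O(d(2, k)))² = ((-5/2 + 5*6 - ½*11 + 11*6) - 36)² = ((-5/2 + 30 - 11/2 + 66) - 36)² = (88 - 36)² = 52² = 2704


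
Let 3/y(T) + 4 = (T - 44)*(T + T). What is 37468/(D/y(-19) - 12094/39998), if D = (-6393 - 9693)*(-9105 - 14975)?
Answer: 749322532/6171482098459553 ≈ 1.2142e-7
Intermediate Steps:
D = 387350880 (D = -16086*(-24080) = 387350880)
y(T) = 3/(-4 + 2*T*(-44 + T)) (y(T) = 3/(-4 + (T - 44)*(T + T)) = 3/(-4 + (-44 + T)*(2*T)) = 3/(-4 + 2*T*(-44 + T)))
37468/(D/y(-19) - 12094/39998) = 37468/(387350880/((3/(2*(-2 + (-19)² - 44*(-19))))) - 12094/39998) = 37468/(387350880/((3/(2*(-2 + 361 + 836)))) - 12094*1/39998) = 37468/(387350880/(((3/2)/1195)) - 6047/19999) = 37468/(387350880/(((3/2)*(1/1195))) - 6047/19999) = 37468/(387350880/(3/2390) - 6047/19999) = 37468/(387350880*(2390/3) - 6047/19999) = 37468/(308589534400 - 6047/19999) = 37468/(6171482098459553/19999) = 37468*(19999/6171482098459553) = 749322532/6171482098459553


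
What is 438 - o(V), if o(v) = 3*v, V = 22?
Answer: 372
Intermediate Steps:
438 - o(V) = 438 - 3*22 = 438 - 1*66 = 438 - 66 = 372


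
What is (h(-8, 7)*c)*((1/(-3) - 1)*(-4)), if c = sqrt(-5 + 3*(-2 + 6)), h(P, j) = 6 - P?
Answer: 224*sqrt(7)/3 ≈ 197.55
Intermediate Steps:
c = sqrt(7) (c = sqrt(-5 + 3*4) = sqrt(-5 + 12) = sqrt(7) ≈ 2.6458)
(h(-8, 7)*c)*((1/(-3) - 1)*(-4)) = ((6 - 1*(-8))*sqrt(7))*((1/(-3) - 1)*(-4)) = ((6 + 8)*sqrt(7))*((-1/3 - 1)*(-4)) = (14*sqrt(7))*(-4/3*(-4)) = (14*sqrt(7))*(16/3) = 224*sqrt(7)/3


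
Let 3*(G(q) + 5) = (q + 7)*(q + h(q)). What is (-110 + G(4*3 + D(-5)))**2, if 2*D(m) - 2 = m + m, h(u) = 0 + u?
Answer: 1225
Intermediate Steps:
h(u) = u
D(m) = 1 + m (D(m) = 1 + (m + m)/2 = 1 + (2*m)/2 = 1 + m)
G(q) = -5 + 2*q*(7 + q)/3 (G(q) = -5 + ((q + 7)*(q + q))/3 = -5 + ((7 + q)*(2*q))/3 = -5 + (2*q*(7 + q))/3 = -5 + 2*q*(7 + q)/3)
(-110 + G(4*3 + D(-5)))**2 = (-110 + (-5 + 2*(4*3 + (1 - 5))**2/3 + 14*(4*3 + (1 - 5))/3))**2 = (-110 + (-5 + 2*(12 - 4)**2/3 + 14*(12 - 4)/3))**2 = (-110 + (-5 + (2/3)*8**2 + (14/3)*8))**2 = (-110 + (-5 + (2/3)*64 + 112/3))**2 = (-110 + (-5 + 128/3 + 112/3))**2 = (-110 + 75)**2 = (-35)**2 = 1225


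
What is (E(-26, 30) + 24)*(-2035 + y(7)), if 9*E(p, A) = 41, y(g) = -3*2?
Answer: -524537/9 ≈ -58282.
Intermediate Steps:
y(g) = -6
E(p, A) = 41/9 (E(p, A) = (⅑)*41 = 41/9)
(E(-26, 30) + 24)*(-2035 + y(7)) = (41/9 + 24)*(-2035 - 6) = (257/9)*(-2041) = -524537/9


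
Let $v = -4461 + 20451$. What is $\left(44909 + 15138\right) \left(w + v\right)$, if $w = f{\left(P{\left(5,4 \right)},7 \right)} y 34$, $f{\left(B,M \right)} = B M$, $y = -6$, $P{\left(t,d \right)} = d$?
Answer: $617163066$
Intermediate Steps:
$v = 15990$
$w = -5712$ ($w = 4 \cdot 7 \left(-6\right) 34 = 28 \left(-6\right) 34 = \left(-168\right) 34 = -5712$)
$\left(44909 + 15138\right) \left(w + v\right) = \left(44909 + 15138\right) \left(-5712 + 15990\right) = 60047 \cdot 10278 = 617163066$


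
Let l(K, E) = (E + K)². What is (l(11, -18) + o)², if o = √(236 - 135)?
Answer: (49 + √101)² ≈ 3486.9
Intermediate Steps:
o = √101 ≈ 10.050
(l(11, -18) + o)² = ((-18 + 11)² + √101)² = ((-7)² + √101)² = (49 + √101)²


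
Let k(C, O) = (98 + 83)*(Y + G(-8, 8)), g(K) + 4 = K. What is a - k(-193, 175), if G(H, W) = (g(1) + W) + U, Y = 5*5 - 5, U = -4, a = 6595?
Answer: 2794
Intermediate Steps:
g(K) = -4 + K
Y = 20 (Y = 25 - 5 = 20)
G(H, W) = -7 + W (G(H, W) = ((-4 + 1) + W) - 4 = (-3 + W) - 4 = -7 + W)
k(C, O) = 3801 (k(C, O) = (98 + 83)*(20 + (-7 + 8)) = 181*(20 + 1) = 181*21 = 3801)
a - k(-193, 175) = 6595 - 1*3801 = 6595 - 3801 = 2794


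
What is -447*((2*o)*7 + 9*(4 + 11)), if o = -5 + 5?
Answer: -60345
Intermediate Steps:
o = 0
-447*((2*o)*7 + 9*(4 + 11)) = -447*((2*0)*7 + 9*(4 + 11)) = -447*(0*7 + 9*15) = -447*(0 + 135) = -447*135 = -60345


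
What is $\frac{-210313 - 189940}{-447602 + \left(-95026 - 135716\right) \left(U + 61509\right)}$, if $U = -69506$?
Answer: $- \frac{400253}{1844796172} \approx -0.00021696$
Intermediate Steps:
$\frac{-210313 - 189940}{-447602 + \left(-95026 - 135716\right) \left(U + 61509\right)} = \frac{-210313 - 189940}{-447602 + \left(-95026 - 135716\right) \left(-69506 + 61509\right)} = - \frac{400253}{-447602 - -1845243774} = - \frac{400253}{-447602 + 1845243774} = - \frac{400253}{1844796172}$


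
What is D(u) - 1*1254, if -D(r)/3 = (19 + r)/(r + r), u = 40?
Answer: -100497/80 ≈ -1256.2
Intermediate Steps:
D(r) = -3*(19 + r)/(2*r) (D(r) = -3*(19 + r)/(r + r) = -3*(19 + r)/(2*r))
D(u) - 1*1254 = (3/2)*(-19 - 1*40)/40 - 1*1254 = (3/2)*(1/40)*(-19 - 40) - 1254 = (3/2)*(1/40)*(-59) - 1254 = -177/80 - 1254 = -100497/80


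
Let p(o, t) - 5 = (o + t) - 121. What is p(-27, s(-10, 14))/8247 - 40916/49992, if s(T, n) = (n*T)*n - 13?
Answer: -36934777/34357002 ≈ -1.0750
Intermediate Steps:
s(T, n) = -13 + T*n**2 (s(T, n) = (T*n)*n - 13 = T*n**2 - 13 = -13 + T*n**2)
p(o, t) = -116 + o + t (p(o, t) = 5 + ((o + t) - 121) = 5 + (-121 + o + t) = -116 + o + t)
p(-27, s(-10, 14))/8247 - 40916/49992 = (-116 - 27 + (-13 - 10*14**2))/8247 - 40916/49992 = (-116 - 27 + (-13 - 10*196))*(1/8247) - 40916*1/49992 = (-116 - 27 + (-13 - 1960))*(1/8247) - 10229/12498 = (-116 - 27 - 1973)*(1/8247) - 10229/12498 = -2116*1/8247 - 10229/12498 = -2116/8247 - 10229/12498 = -36934777/34357002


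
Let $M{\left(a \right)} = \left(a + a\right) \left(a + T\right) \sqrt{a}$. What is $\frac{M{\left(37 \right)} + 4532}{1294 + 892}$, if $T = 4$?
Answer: $\frac{2266}{1093} + \frac{1517 \sqrt{37}}{1093} \approx 10.516$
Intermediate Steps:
$M{\left(a \right)} = 2 a^{\frac{3}{2}} \left(4 + a\right)$ ($M{\left(a \right)} = \left(a + a\right) \left(a + 4\right) \sqrt{a} = 2 a \left(4 + a\right) \sqrt{a} = 2 a^{\frac{3}{2}} \left(4 + a\right)$)
$\frac{M{\left(37 \right)} + 4532}{1294 + 892} = \frac{2 \cdot 37^{\frac{3}{2}} \left(4 + 37\right) + 4532}{1294 + 892} = \frac{2 \cdot 37 \sqrt{37} \cdot 41 + 4532}{2186} = \left(3034 \sqrt{37} + 4532\right) \frac{1}{2186} = \left(4532 + 3034 \sqrt{37}\right) \frac{1}{2186} = \frac{2266}{1093} + \frac{1517 \sqrt{37}}{1093}$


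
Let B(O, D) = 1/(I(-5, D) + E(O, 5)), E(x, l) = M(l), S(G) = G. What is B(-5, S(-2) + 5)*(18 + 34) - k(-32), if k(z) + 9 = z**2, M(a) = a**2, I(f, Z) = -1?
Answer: -6077/6 ≈ -1012.8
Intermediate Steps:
E(x, l) = l**2
B(O, D) = 1/24 (B(O, D) = 1/(-1 + 5**2) = 1/(-1 + 25) = 1/24)
k(z) = -9 + z**2
B(-5, S(-2) + 5)*(18 + 34) - k(-32) = (18 + 34)/24 - (-9 + (-32)**2) = (1/24)*52 - (-9 + 1024) = 13/6 - 1*1015 = 13/6 - 1015 = -6077/6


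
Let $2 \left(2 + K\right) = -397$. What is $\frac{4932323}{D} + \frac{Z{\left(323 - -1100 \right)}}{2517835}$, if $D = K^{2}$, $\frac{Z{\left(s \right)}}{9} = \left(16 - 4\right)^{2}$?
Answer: $\frac{49675310320916}{404870385835} \approx 122.69$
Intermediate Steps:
$K = - \frac{401}{2}$ ($K = -2 + \frac{1}{2} \left(-397\right) = -2 - \frac{397}{2} = - \frac{401}{2} \approx -200.5$)
$Z{\left(s \right)} = 1296$ ($Z{\left(s \right)} = 9 \left(16 - 4\right)^{2} = 9 \cdot 12^{2} = 9 \cdot 144 = 1296$)
$D = \frac{160801}{4}$ ($D = \left(- \frac{401}{2}\right)^{2} = \frac{160801}{4} \approx 40200.0$)
$\frac{4932323}{D} + \frac{Z{\left(323 - -1100 \right)}}{2517835} = \frac{4932323}{\frac{160801}{4}} + \frac{1296}{2517835} = 4932323 \cdot \frac{4}{160801} + 1296 \cdot \frac{1}{2517835} = \frac{19729292}{160801} + \frac{1296}{2517835} = \frac{49675310320916}{404870385835}$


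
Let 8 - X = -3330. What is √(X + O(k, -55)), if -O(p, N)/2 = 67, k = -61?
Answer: 6*√89 ≈ 56.604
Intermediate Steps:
X = 3338 (X = 8 - 1*(-3330) = 8 + 3330 = 3338)
O(p, N) = -134 (O(p, N) = -2*67 = -134)
√(X + O(k, -55)) = √(3338 - 134) = √3204 = 6*√89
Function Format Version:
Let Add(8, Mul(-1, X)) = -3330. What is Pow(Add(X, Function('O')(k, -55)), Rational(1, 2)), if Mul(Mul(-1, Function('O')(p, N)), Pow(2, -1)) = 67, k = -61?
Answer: Mul(6, Pow(89, Rational(1, 2))) ≈ 56.604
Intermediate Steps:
X = 3338 (X = Add(8, Mul(-1, -3330)) = Add(8, 3330) = 3338)
Function('O')(p, N) = -134 (Function('O')(p, N) = Mul(-2, 67) = -134)
Pow(Add(X, Function('O')(k, -55)), Rational(1, 2)) = Pow(Add(3338, -134), Rational(1, 2)) = Pow(3204, Rational(1, 2)) = Mul(6, Pow(89, Rational(1, 2)))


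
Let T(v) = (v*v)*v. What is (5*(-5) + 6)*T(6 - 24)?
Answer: 110808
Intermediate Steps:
T(v) = v³ (T(v) = v²*v = v³)
(5*(-5) + 6)*T(6 - 24) = (5*(-5) + 6)*(6 - 24)³ = (-25 + 6)*(-18)³ = -19*(-5832) = 110808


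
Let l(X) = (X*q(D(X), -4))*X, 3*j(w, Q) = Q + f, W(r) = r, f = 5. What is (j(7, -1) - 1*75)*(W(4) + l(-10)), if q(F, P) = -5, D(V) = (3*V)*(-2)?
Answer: 109616/3 ≈ 36539.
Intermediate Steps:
D(V) = -6*V
j(w, Q) = 5/3 + Q/3 (j(w, Q) = (Q + 5)/3 = (5 + Q)/3 = 5/3 + Q/3)
l(X) = -5*X² (l(X) = (X*(-5))*X = (-5*X)*X = -5*X²)
(j(7, -1) - 1*75)*(W(4) + l(-10)) = ((5/3 + (⅓)*(-1)) - 1*75)*(4 - 5*(-10)²) = ((5/3 - ⅓) - 75)*(4 - 5*100) = (4/3 - 75)*(4 - 500) = -221/3*(-496) = 109616/3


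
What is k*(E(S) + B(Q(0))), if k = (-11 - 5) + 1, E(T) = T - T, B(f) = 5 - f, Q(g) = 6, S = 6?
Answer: 15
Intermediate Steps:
E(T) = 0
k = -15 (k = -16 + 1 = -15)
k*(E(S) + B(Q(0))) = -15*(0 + (5 - 1*6)) = -15*(0 + (5 - 6)) = -15*(0 - 1) = -15*(-1) = 15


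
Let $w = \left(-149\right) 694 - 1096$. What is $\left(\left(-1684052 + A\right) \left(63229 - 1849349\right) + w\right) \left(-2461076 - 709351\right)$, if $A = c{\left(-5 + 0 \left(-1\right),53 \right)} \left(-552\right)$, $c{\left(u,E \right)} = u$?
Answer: $-9520757921617863726$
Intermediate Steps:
$A = 2760$ ($A = \left(-5 + 0 \left(-1\right)\right) \left(-552\right) = \left(-5 + 0\right) \left(-552\right) = \left(-5\right) \left(-552\right) = 2760$)
$w = -104502$ ($w = -103406 - 1096 = -104502$)
$\left(\left(-1684052 + A\right) \left(63229 - 1849349\right) + w\right) \left(-2461076 - 709351\right) = \left(\left(-1684052 + 2760\right) \left(63229 - 1849349\right) - 104502\right) \left(-2461076 - 709351\right) = \left(\left(-1681292\right) \left(-1786120\right) - 104502\right) \left(-3170427\right) = \left(3002989267040 - 104502\right) \left(-3170427\right) = 3002989162538 \left(-3170427\right) = -9520757921617863726$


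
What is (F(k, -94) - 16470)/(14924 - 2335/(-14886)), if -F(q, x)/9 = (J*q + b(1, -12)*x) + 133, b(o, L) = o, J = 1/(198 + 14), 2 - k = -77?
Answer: -26547417009/23549065894 ≈ -1.1273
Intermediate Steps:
k = 79 (k = 2 - 1*(-77) = 2 + 77 = 79)
J = 1/212 ≈ 0.0047170
F(q, x) = -1197 - 9*x - 9*q/212 (F(q, x) = -9*((q/212 + 1*x) + 133) = -9*((q/212 + x) + 133) = -9*((x + q/212) + 133) = -9*(133 + x + q/212) = -1197 - 9*x - 9*q/212)
(F(k, -94) - 16470)/(14924 - 2335/(-14886)) = ((-1197 - 9*(-94) - 9/212*79) - 16470)/(14924 - 2335/(-14886)) = ((-1197 + 846 - 711/212) - 16470)/(14924 - 2335*(-1/14886)) = (-75123/212 - 16470)/(14924 + 2335/14886) = -3566763/(212*222160999/14886) = -3566763/212*14886/222160999 = -26547417009/23549065894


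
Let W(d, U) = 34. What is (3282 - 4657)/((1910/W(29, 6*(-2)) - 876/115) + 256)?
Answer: -2688125/595413 ≈ -4.5147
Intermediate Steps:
(3282 - 4657)/((1910/W(29, 6*(-2)) - 876/115) + 256) = (3282 - 4657)/((1910/34 - 876/115) + 256) = -1375/((1910*(1/34) - 876*1/115) + 256) = -1375/((955/17 - 876/115) + 256) = -1375/(94933/1955 + 256) = -1375/595413/1955 = -1375*1955/595413 = -2688125/595413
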